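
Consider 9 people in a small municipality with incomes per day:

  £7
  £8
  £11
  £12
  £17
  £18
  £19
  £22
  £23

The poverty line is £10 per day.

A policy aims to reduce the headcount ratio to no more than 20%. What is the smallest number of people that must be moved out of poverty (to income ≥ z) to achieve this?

1

Currently q = 2 of N = 9 are below the line (H = 0.222).
A headcount ratio of at most 20% allows at most ⌊0.20 × 9⌋ = 1 poor people.
So at least 2 − 1 = 1 must be lifted.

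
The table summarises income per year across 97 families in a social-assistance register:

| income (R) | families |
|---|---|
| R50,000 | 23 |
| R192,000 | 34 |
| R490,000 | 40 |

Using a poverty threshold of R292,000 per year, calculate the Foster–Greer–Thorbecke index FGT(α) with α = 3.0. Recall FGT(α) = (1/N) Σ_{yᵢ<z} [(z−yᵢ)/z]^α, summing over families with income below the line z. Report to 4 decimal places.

0.1491

Incomes under z: 23×R50,000, 34×R192,000 (q = 57 of N = 97).
Shortfall ratios: (292000−50000)/292000 = 0.8288 (×23); (292000−192000)/292000 = 0.3425 (×34).
Raised to α = 3.0: 0.56924 (×23); 0.04017 (×34).
Sum = 14.458206; FGT(3.0) = 14.458206 / 97 = 0.1491.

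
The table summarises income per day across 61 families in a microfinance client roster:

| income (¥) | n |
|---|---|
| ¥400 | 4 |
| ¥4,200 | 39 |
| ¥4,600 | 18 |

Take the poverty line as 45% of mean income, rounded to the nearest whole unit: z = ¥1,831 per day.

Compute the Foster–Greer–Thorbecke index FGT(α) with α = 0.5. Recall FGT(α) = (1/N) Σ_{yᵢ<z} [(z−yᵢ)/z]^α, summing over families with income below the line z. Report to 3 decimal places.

Below z: 4×¥400 (q = 4 of N = 61).
Relative gaps: (1831−400)/1831 = 0.7815 (×4).
Raised to α = 0.5: 0.88405 (×4).
Sum = 3.536190; FGT(0.5) = 3.536190 / 61 = 0.058.

0.058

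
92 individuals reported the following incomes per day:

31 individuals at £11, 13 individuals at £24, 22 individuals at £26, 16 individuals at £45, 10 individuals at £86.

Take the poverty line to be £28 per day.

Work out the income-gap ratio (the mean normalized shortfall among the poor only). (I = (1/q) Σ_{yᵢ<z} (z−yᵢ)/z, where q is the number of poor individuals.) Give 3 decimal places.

0.337

Incomes under z: 31×£11, 13×£24, 22×£26 (q = 66 of N = 92).
Relative gaps: 0.6071 (×31), 0.1429 (×13), 0.0714 (×22); sum = 22.250000.
The income-gap ratio divides by q (the poor only): 22.250000 / 66 = 0.337.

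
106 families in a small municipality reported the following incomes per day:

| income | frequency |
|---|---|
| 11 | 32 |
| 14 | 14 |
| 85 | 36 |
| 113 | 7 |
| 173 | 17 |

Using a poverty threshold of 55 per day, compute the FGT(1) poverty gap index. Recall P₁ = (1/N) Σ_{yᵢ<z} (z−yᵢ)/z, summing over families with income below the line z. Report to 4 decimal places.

Below z: 32×11, 14×14 (q = 46 of N = 106).
Gap ratios (z−y)/z: (55−11)/55 = 0.8000 (×32); (55−14)/55 = 0.7455 (×14).
Sum of shortfalls = 36.036364; P₁ averages over all N: 36.036364 / 106 = 0.3400.

0.3400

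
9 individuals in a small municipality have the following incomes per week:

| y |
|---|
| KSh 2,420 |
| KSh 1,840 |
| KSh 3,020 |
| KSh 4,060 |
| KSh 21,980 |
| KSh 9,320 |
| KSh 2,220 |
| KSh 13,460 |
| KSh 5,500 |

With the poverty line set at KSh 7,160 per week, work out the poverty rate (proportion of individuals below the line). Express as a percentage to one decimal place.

66.7%

6 of the 9 individuals have income below KSh 7,160.
H = 6/9 = 66.7%.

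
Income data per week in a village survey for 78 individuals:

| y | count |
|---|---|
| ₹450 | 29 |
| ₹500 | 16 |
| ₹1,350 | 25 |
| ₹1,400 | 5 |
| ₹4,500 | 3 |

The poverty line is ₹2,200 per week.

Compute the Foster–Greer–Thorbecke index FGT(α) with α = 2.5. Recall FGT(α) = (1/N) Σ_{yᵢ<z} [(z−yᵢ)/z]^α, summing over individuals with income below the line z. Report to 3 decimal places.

0.352

Incomes under z: 29×₹450, 16×₹500, 25×₹1,350, 5×₹1,400 (q = 75 of N = 78).
Shortfall ratios: (2200−450)/2200 = 0.7955 (×29); (2200−500)/2200 = 0.7727 (×16); (2200−1350)/2200 = 0.3864 (×25); (2200−1400)/2200 = 0.3636 (×5).
Raised to α = 2.5: 0.56434 (×29); 0.52489 (×16); 0.09279 (×25); 0.07974 (×5).
Sum = 27.482343; FGT(2.5) = 27.482343 / 78 = 0.352.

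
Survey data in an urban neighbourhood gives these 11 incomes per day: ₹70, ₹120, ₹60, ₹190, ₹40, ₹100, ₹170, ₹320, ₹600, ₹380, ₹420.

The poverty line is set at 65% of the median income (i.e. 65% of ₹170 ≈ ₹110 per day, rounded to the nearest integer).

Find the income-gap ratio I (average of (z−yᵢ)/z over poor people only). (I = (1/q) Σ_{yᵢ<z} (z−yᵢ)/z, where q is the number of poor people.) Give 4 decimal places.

Poor units: ₹40, ₹60, ₹70, ₹100 (q = 4 of N = 11).
Shortfall ratios (z−y)/z: 0.6364, 0.4545, 0.3636, 0.0909; sum = 1.545455.
I averages over the q = 4 poor units only: 1.545455 / 4 = 0.3864.

0.3864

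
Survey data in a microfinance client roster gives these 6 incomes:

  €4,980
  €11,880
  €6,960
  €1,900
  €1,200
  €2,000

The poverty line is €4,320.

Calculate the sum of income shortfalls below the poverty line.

Below z: €1,200, €1,900, €2,000 (q = 3 of N = 6).
Individual gaps: 4320−1200 = 3120; 4320−1900 = 2420; 4320−2000 = 2320.
Aggregate gap = €7,860.

€7,860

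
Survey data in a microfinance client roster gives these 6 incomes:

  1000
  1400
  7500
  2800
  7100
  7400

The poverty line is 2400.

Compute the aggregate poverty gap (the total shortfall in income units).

Incomes under z: 1000, 1400 (q = 2 of N = 6).
Individual gaps: 2400−1000 = 1400; 2400−1400 = 1000.
Aggregate gap = 2400.

2400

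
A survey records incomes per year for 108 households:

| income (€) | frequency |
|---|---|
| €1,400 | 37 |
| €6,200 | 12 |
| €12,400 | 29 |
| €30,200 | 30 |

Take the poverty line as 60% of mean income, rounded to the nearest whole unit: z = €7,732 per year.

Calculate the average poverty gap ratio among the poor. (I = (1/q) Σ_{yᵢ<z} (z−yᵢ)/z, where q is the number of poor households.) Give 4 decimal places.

Poor units: 37×€1,400, 12×€6,200 (q = 49 of N = 108).
Shortfall ratios (z−y)/z: 0.8189 (×37), 0.1981 (×12); sum = 32.678220.
The income-gap ratio divides by q (the poor only): 32.678220 / 49 = 0.6669.

0.6669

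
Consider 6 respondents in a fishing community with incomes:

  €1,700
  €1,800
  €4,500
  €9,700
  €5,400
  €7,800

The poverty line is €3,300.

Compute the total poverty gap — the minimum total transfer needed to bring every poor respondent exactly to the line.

Below z: €1,700, €1,800 (q = 2 of N = 6).
Individual gaps: 3300−1700 = 1600; 3300−1800 = 1500.
Aggregate gap = €3,100.

€3,100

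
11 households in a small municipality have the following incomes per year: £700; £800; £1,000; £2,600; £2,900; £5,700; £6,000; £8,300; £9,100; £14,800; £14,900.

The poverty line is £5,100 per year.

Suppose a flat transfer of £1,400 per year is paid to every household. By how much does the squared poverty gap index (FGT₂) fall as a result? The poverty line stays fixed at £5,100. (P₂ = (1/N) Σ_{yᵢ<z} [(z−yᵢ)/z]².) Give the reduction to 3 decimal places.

Before: below the line — £700, £800, £1,000, £2,600, £2,900; squared poverty gap index (FGT₂) = 0.22981.
After the £1,400 transfer: below the line — £2,100, £2,200, £2,400, £4,000, £4,300; squared poverty gap index (FGT₂) = 0.09280.
Reduction = 0.22981 − 0.09280 = 0.137.

0.137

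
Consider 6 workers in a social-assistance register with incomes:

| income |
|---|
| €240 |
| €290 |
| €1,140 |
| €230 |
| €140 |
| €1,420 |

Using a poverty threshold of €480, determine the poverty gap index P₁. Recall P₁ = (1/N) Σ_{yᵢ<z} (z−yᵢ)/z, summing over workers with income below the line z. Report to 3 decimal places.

0.354

Below the line: €140, €230, €240, €290 (q = 4 of N = 6).
Normalized shortfalls: (480−140)/480 = 0.7083; (480−230)/480 = 0.5208; (480−240)/480 = 0.5000; (480−290)/480 = 0.3958.
Σ = 2.125000. Dividing by the full population N = 6 gives P₁ = 0.354.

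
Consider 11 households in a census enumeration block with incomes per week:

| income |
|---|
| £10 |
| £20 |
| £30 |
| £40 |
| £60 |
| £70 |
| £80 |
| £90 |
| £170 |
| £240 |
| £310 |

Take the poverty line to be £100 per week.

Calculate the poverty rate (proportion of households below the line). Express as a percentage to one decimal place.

72.7%

8 of the 11 households have income below £100.
H = 8/11 = 72.7%.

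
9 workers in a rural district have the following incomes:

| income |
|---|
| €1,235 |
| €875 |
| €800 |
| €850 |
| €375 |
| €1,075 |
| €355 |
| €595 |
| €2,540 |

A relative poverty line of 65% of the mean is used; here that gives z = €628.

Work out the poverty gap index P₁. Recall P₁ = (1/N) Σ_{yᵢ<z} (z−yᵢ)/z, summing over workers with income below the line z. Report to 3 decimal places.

Below the line: €355, €375, €595 (q = 3 of N = 9).
Normalized shortfalls: (628−355)/628 = 0.4347; (628−375)/628 = 0.4029; (628−595)/628 = 0.0525.
Sum of shortfalls = 0.890127; P₁ averages over all N: 0.890127 / 9 = 0.099.

0.099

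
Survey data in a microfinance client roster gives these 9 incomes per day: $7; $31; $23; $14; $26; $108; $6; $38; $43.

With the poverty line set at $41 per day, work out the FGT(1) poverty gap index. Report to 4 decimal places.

Below z: $6, $7, $14, $23, $26, $31, $38 (q = 7 of N = 9).
Normalized shortfalls: (41−6)/41 = 0.8537; (41−7)/41 = 0.8293; (41−14)/41 = 0.6585; (41−23)/41 = 0.4390; (41−26)/41 = 0.3659; (41−31)/41 = 0.2439; (41−38)/41 = 0.0732.
Σ = 3.463415. Dividing by the full population N = 9 gives P₁ = 0.3848.

0.3848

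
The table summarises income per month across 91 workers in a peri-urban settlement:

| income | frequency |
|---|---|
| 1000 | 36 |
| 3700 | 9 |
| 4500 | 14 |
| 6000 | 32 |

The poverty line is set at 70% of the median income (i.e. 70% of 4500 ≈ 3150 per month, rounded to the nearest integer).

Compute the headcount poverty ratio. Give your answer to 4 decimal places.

0.3956

36 of the 91 workers have income below 3150.
H = 36/91 = 0.3956.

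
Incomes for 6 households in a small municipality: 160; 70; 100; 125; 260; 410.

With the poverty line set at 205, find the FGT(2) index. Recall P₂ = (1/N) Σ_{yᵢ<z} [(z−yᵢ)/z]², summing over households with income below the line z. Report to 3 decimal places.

0.149

Below z: 70, 100, 125, 160 (q = 4 of N = 6).
Normalized shortfalls: (205−70)/205 = 0.6585; (205−100)/205 = 0.5122; (205−125)/205 = 0.3902; (205−160)/205 = 0.2195.
Squared: 0.4337; 0.2623; 0.1523; 0.0482.
Sum = 0.896490; P₂ = 0.896490 / 6 = 0.149.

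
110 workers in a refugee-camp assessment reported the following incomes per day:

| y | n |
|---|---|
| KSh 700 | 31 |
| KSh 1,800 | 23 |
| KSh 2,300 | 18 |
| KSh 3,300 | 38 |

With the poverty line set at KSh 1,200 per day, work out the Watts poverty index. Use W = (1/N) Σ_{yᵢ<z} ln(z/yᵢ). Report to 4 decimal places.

0.1519

Incomes under z: 31×KSh 700 (q = 31 of N = 110).
Log shortfalls: ln(1200/700) = 0.5390 (×31).
W = 16.708892 / 110 = 0.1519.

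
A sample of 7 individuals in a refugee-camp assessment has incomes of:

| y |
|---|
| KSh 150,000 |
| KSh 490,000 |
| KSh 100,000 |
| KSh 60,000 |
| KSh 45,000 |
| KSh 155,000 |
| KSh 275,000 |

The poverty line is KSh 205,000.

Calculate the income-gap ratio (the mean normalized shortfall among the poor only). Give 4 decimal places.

Below the line: KSh 45,000, KSh 60,000, KSh 100,000, KSh 150,000, KSh 155,000 (q = 5 of N = 7).
Relative gaps: 0.7805, 0.7073, 0.5122, 0.2683, 0.2439; sum = 2.512195.
The income-gap ratio divides by q (the poor only): 2.512195 / 5 = 0.5024.

0.5024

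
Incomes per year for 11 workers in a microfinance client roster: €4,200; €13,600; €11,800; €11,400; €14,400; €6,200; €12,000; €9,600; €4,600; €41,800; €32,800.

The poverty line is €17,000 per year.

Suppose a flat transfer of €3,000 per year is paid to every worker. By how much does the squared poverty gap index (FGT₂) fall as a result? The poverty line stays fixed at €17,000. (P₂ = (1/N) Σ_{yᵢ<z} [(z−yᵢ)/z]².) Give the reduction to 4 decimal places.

0.0976

Before: below the line — €4,200, €4,600, €6,200, €9,600, €11,400, €11,800, €12,000, €13,600, €14,400; squared poverty gap index (FGT₂) = 0.185819.
After the €3,000 transfer: below the line — €7,200, €7,600, €9,200, €12,600, €14,400, €14,800, €15,000, €16,600; squared poverty gap index (FGT₂) = 0.088191.
Reduction = 0.185819 − 0.088191 = 0.0976.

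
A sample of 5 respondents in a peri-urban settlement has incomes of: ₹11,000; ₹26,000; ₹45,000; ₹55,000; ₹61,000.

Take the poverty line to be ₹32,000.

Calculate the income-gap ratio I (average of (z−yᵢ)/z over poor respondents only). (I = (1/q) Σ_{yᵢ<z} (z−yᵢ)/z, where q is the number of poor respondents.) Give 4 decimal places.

0.4219

Below z: ₹11,000, ₹26,000 (q = 2 of N = 5).
Relative gaps: 0.6562, 0.1875; sum = 0.843750.
I averages over the q = 2 poor units only: 0.843750 / 2 = 0.4219.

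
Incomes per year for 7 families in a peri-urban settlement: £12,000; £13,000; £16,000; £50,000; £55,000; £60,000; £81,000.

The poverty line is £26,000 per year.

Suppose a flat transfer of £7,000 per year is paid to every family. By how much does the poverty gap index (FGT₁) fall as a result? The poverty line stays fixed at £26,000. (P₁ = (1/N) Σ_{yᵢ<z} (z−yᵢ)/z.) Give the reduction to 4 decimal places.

0.1154

Before: below the line — £12,000, £13,000, £16,000; poverty gap index (FGT₁) = 0.203297.
After the £7,000 transfer: below the line — £19,000, £20,000, £23,000; poverty gap index (FGT₁) = 0.087912.
Reduction = 0.203297 − 0.087912 = 0.1154.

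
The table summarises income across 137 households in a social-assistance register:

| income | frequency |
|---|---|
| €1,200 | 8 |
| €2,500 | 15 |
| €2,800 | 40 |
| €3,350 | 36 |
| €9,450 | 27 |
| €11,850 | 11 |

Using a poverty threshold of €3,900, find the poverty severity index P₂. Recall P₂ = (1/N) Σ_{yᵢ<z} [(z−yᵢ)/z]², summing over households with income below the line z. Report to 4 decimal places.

Incomes under z: 8×€1,200, 15×€2,500, 40×€2,800, 36×€3,350 (q = 99 of N = 137).
Relative gaps: (3900−1200)/3900 = 0.6923 (×8); (3900−2500)/3900 = 0.3590 (×15); (3900−2800)/3900 = 0.2821 (×40); (3900−3350)/3900 = 0.1410 (×36).
Squared: 0.4793 (×8); 0.1289 (×15); 0.0796 (×40); 0.0199 (×36).
Sum = 9.665352; P₂ = 9.665352 / 137 = 0.0706.

0.0706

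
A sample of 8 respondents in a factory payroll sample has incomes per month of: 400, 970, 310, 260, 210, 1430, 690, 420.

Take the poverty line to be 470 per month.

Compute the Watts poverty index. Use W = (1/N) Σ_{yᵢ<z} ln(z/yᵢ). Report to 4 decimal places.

Below z: 210, 260, 310, 400, 420 (q = 5 of N = 8).
Log shortfalls: ln(470/210) = 0.8056; ln(470/260) = 0.5921; ln(470/310) = 0.4162; ln(470/400) = 0.1613; ln(470/420) = 0.1125.
W = 2.087583 / 8 = 0.2609.

0.2609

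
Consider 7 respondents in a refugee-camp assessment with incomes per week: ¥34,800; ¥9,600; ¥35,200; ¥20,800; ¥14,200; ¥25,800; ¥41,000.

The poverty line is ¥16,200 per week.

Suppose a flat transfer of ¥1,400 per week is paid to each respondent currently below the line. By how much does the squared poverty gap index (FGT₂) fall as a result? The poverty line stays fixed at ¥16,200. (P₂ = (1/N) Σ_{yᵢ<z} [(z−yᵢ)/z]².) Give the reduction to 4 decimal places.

Before: below the line — ¥9,600, ¥14,200; squared poverty gap index (FGT₂) = 0.025889.
After the ¥1,400 transfer: below the line — ¥11,000, ¥15,600; squared poverty gap index (FGT₂) = 0.014915.
Reduction = 0.025889 − 0.014915 = 0.0110.

0.0110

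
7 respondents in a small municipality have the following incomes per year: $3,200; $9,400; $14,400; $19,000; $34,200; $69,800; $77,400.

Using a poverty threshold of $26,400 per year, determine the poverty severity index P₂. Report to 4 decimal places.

0.2103

Poor units: $3,200, $9,400, $14,400, $19,000 (q = 4 of N = 7).
Gap ratios (z−y)/z: (26400−3200)/26400 = 0.8788; (26400−9400)/26400 = 0.6439; (26400−14400)/26400 = 0.4545; (26400−19000)/26400 = 0.2803.
Squared: 0.7723; 0.4147; 0.2066; 0.0786.
Sum = 1.472107; P₂ = 1.472107 / 7 = 0.2103.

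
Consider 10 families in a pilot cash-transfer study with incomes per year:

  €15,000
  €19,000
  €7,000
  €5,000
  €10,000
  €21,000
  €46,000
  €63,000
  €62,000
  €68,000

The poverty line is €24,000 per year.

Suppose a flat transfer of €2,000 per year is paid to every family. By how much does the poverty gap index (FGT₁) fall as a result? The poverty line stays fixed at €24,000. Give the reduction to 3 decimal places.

0.050

Before: below the line — €5,000, €7,000, €10,000, €15,000, €19,000, €21,000; poverty gap index (FGT₁) = 0.27917.
After the €2,000 transfer: below the line — €7,000, €9,000, €12,000, €17,000, €21,000, €23,000; poverty gap index (FGT₁) = 0.22917.
Reduction = 0.27917 − 0.22917 = 0.050.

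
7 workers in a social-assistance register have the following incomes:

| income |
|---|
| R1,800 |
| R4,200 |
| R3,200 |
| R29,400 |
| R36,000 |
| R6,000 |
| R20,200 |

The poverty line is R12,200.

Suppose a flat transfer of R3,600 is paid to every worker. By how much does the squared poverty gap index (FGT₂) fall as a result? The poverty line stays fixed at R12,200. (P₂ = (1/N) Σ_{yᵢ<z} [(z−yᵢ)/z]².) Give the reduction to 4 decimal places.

0.1824

Before: below the line — R1,800, R3,200, R4,200, R6,000; squared poverty gap index (FGT₂) = 0.279879.
After the R3,600 transfer: below the line — R5,400, R6,800, R7,800, R9,600; squared poverty gap index (FGT₂) = 0.097439.
Reduction = 0.279879 − 0.097439 = 0.1824.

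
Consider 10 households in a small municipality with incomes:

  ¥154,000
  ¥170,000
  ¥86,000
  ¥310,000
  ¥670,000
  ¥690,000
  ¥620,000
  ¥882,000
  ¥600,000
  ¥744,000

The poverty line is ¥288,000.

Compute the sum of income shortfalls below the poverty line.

Below the line: ¥86,000, ¥154,000, ¥170,000 (q = 3 of N = 10).
Individual gaps: 288000−86000 = 202000; 288000−154000 = 134000; 288000−170000 = 118000.
Aggregate gap = ¥454,000.

¥454,000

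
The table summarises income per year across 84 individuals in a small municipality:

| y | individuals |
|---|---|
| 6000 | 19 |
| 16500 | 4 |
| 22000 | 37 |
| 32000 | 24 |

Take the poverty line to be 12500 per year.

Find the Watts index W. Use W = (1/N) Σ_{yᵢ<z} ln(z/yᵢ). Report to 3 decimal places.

0.166

Below z: 19×6000 (q = 19 of N = 84).
Log shortfalls: ln(12500/6000) = 0.7340 (×19).
W = 13.945414 / 84 = 0.166.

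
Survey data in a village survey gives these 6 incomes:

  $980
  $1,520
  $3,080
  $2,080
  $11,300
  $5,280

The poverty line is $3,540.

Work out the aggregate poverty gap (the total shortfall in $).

$6,500

Poor units: $980, $1,520, $2,080, $3,080 (q = 4 of N = 6).
Individual gaps: 3540−980 = 2560; 3540−1520 = 2020; 3540−2080 = 1460; 3540−3080 = 460.
Aggregate gap = $6,500.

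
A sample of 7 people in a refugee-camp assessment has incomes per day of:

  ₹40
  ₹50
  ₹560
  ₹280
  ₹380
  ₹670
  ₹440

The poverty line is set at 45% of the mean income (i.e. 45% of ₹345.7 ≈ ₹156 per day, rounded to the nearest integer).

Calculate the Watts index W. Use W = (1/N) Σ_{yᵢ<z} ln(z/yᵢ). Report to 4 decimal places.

0.3570

Poor units: ₹40, ₹50 (q = 2 of N = 7).
Log gaps: ln(156/40) = 1.3610; ln(156/50) = 1.1378.
W = 2.498810 / 7 = 0.3570.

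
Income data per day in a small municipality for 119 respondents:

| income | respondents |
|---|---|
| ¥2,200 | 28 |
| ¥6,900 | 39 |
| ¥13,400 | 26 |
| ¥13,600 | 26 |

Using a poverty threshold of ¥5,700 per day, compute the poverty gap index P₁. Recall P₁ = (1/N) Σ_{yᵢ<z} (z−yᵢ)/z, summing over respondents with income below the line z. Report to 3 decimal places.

Below the line: 28×¥2,200 (q = 28 of N = 119).
Gap ratios (z−y)/z: (5700−2200)/5700 = 0.6140 (×28).
Sum of shortfalls = 17.192982; P₁ averages over all N: 17.192982 / 119 = 0.144.

0.144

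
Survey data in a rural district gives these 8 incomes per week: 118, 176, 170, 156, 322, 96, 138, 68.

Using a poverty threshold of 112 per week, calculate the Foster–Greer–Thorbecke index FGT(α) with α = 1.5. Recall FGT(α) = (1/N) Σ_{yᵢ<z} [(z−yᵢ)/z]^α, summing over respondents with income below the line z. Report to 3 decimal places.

Below z: 68, 96 (q = 2 of N = 8).
Gap ratios (z−y)/z: (112−68)/112 = 0.3929; (112−96)/112 = 0.1429.
Raised to α = 1.5: 0.24624; 0.05399.
Sum = 0.300231; FGT(1.5) = 0.300231 / 8 = 0.038.

0.038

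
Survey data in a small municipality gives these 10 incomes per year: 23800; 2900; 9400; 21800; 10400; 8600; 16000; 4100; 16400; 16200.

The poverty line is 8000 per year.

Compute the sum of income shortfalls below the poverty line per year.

9000

Poor units: 2900, 4100 (q = 2 of N = 10).
Individual gaps: 8000−2900 = 5100; 8000−4100 = 3900.
Aggregate gap = 9000.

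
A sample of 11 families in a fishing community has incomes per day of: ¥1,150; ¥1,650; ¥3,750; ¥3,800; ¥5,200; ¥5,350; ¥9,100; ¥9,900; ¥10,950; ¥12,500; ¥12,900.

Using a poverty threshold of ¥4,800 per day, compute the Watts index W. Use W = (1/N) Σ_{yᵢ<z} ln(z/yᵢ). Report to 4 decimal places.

Below z: ¥1,150, ¥1,650, ¥3,750, ¥3,800 (q = 4 of N = 11).
Log shortfalls: ln(4800/1150) = 1.4289; ln(4800/1650) = 1.0678; ln(4800/3750) = 0.2469; ln(4800/3800) = 0.2336.
W = 2.977170 / 11 = 0.2707.

0.2707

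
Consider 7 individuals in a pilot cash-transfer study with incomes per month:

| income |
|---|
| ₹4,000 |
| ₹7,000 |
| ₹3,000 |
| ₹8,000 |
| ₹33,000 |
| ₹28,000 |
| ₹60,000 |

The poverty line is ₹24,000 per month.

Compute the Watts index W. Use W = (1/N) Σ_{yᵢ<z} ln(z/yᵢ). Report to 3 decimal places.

0.886

Poor units: ₹3,000, ₹4,000, ₹7,000, ₹8,000 (q = 4 of N = 7).
Log shortfalls: ln(24000/3000) = 2.0794; ln(24000/4000) = 1.7918; ln(24000/7000) = 1.2321; ln(24000/8000) = 1.0986.
W = 6.201957 / 7 = 0.886.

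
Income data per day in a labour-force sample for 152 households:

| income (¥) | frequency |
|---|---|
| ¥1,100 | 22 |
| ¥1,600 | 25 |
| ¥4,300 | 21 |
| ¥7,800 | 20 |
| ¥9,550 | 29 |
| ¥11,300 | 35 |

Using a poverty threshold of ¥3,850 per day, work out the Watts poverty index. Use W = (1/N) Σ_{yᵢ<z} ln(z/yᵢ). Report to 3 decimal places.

Poor units: 22×¥1,100, 25×¥1,600 (q = 47 of N = 152).
ln(z/y) terms: ln(3850/1100) = 1.2528 (×22); ln(3850/1600) = 0.8781 (×25).
W = 49.512523 / 152 = 0.326.

0.326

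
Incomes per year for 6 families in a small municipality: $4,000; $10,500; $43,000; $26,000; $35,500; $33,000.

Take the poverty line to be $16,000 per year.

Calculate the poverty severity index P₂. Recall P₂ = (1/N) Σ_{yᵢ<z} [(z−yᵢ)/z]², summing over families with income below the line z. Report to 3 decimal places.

Below z: $4,000, $10,500 (q = 2 of N = 6).
Normalized shortfalls: (16000−4000)/16000 = 0.7500; (16000−10500)/16000 = 0.3438.
Squared: 0.5625; 0.1182.
Sum = 0.680664; P₂ = 0.680664 / 6 = 0.113.

0.113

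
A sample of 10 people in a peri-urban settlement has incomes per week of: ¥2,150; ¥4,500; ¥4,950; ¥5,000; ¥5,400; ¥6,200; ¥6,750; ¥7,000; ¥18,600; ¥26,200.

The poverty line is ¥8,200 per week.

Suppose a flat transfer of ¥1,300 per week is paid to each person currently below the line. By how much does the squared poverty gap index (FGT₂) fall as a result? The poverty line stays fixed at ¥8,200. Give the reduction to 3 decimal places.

0.071

Before: below the line — ¥2,150, ¥4,500, ¥4,950, ¥5,000, ¥5,400, ¥6,200, ¥6,750, ¥7,000; squared poverty gap index (FGT₂) = 0.12861.
After the ¥1,300 transfer: below the line — ¥3,450, ¥5,800, ¥6,250, ¥6,300, ¥6,700, ¥7,500, ¥8,050; squared poverty gap index (FGT₂) = 0.05725.
Reduction = 0.12861 − 0.05725 = 0.071.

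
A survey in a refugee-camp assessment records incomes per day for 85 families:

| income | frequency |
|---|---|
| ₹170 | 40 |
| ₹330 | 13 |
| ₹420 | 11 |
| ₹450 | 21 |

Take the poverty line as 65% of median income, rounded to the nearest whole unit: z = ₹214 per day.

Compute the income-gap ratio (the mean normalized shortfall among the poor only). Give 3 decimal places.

Below z: 40×₹170 (q = 40 of N = 85).
Relative gaps: 0.2056 (×40); sum = 8.224299.
The income-gap ratio divides by q (the poor only): 8.224299 / 40 = 0.206.

0.206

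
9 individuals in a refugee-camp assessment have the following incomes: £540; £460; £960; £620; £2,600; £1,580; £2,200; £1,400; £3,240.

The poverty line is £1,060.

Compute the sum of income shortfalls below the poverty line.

Poor units: £460, £540, £620, £960 (q = 4 of N = 9).
Individual gaps: 1060−460 = 600; 1060−540 = 520; 1060−620 = 440; 1060−960 = 100.
Aggregate gap = £1,660.

£1,660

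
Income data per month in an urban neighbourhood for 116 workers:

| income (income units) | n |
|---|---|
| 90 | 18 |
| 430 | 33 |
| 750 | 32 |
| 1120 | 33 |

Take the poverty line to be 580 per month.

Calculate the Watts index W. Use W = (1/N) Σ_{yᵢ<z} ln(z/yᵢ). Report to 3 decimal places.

0.374

Poor units: 18×90, 33×430 (q = 51 of N = 116).
Log gaps: ln(580/90) = 1.8632 (×18); ln(580/430) = 0.2992 (×33).
W = 43.412947 / 116 = 0.374.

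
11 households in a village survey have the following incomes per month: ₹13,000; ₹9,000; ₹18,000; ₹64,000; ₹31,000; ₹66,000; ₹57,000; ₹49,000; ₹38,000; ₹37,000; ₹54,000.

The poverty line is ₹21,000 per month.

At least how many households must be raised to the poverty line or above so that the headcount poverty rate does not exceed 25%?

3 of the 11 households are poor, so H = 3/11 = 0.273.
A headcount ratio of at most 25% allows at most ⌊0.25 × 11⌋ = 2 poor households.
So at least 3 − 2 = 1 must be lifted.

1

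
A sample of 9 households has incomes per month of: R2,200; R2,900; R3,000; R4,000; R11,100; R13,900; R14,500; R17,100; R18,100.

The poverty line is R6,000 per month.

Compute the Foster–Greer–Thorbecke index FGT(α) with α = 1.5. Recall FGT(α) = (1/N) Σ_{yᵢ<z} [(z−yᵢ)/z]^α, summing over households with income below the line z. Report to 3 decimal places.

Poor units: R2,200, R2,900, R3,000, R4,000 (q = 4 of N = 9).
Shortfall ratios: (6000−2200)/6000 = 0.6333; (6000−2900)/6000 = 0.5167; (6000−3000)/6000 = 0.5000; (6000−4000)/6000 = 0.3333.
Raised to α = 1.5: 0.50402; 0.37138; 0.35355; 0.19245.
Sum = 1.421402; FGT(1.5) = 1.421402 / 9 = 0.158.

0.158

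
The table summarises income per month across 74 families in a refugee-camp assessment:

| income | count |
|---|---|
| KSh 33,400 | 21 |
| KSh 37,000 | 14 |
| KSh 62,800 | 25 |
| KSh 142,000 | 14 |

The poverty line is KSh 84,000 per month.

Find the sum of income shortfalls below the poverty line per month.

Below z: 21×KSh 33,400, 14×KSh 37,000, 25×KSh 62,800 (q = 60 of N = 74).
Individual gaps: 21×(84000−33400) = 1062600; 14×(84000−37000) = 658000; 25×(84000−62800) = 530000.
Aggregate gap = KSh 2,250,600.

KSh 2,250,600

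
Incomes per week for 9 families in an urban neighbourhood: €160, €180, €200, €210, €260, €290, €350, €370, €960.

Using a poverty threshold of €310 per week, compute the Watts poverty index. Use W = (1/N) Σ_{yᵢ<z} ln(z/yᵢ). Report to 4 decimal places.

Below z: €160, €180, €200, €210, €260, €290 (q = 6 of N = 9).
Log gaps: ln(310/160) = 0.6614; ln(310/180) = 0.5436; ln(310/200) = 0.4383; ln(310/210) = 0.3895; ln(310/260) = 0.1759; ln(310/290) = 0.0667.
W = 2.275316 / 9 = 0.2528.

0.2528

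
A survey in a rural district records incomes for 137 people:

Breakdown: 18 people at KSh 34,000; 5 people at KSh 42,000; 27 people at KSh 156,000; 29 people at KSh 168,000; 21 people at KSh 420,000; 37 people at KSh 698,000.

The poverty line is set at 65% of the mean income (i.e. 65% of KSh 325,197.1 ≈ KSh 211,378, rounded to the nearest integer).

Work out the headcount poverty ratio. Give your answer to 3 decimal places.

0.577

79 of the 137 people have income below KSh 211,378.
H = 79/137 = 0.577.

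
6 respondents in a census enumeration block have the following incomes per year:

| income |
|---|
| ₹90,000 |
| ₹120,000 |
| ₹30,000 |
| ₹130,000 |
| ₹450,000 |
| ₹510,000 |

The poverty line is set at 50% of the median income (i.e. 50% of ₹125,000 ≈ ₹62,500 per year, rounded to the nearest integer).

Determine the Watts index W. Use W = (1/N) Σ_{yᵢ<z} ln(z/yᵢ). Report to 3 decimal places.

Below z: ₹30,000 (q = 1 of N = 6).
Log gaps: ln(62500/30000) = 0.7340.
W = 0.733969 / 6 = 0.122.

0.122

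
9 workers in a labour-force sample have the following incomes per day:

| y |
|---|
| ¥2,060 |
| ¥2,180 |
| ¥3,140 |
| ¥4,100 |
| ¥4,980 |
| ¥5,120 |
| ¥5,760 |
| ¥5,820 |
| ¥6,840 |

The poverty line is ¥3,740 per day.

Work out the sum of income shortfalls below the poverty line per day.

Below z: ¥2,060, ¥2,180, ¥3,140 (q = 3 of N = 9).
Individual gaps: 3740−2060 = 1680; 3740−2180 = 1560; 3740−3140 = 600.
Aggregate gap = ¥3,840.

¥3,840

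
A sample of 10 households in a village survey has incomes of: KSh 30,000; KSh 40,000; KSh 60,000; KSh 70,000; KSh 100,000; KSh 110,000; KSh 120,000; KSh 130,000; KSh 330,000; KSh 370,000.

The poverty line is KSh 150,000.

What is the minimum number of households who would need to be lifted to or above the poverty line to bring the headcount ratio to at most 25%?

Currently q = 8 of N = 10 are below the line (H = 0.800).
A headcount ratio of at most 25% allows at most ⌊0.25 × 10⌋ = 2 poor households.
So at least 8 − 2 = 6 must be lifted.

6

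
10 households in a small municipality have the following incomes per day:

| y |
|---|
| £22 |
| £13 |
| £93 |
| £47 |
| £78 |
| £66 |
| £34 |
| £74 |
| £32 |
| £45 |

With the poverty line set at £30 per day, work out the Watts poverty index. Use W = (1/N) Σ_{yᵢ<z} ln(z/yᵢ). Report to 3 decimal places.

0.115

Below z: £13, £22 (q = 2 of N = 10).
Log gaps: ln(30/13) = 0.8362; ln(30/22) = 0.3102.
W = 1.146403 / 10 = 0.115.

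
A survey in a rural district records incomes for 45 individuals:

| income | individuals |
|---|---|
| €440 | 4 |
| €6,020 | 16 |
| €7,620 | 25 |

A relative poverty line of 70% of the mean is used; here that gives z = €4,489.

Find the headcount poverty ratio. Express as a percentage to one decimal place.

4 of the 45 individuals have income below €4,489.
H = 4/45 = 8.9%.

8.9%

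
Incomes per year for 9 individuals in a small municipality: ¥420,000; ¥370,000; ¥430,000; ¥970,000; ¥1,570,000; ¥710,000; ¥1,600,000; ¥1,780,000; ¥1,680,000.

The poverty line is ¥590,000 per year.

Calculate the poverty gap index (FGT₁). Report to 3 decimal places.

Incomes under z: ¥370,000, ¥420,000, ¥430,000 (q = 3 of N = 9).
Gap ratios (z−y)/z: (590000−370000)/590000 = 0.3729; (590000−420000)/590000 = 0.2881; (590000−430000)/590000 = 0.2712.
Σ = 0.932203. Dividing by the full population N = 9 gives P₁ = 0.104.

0.104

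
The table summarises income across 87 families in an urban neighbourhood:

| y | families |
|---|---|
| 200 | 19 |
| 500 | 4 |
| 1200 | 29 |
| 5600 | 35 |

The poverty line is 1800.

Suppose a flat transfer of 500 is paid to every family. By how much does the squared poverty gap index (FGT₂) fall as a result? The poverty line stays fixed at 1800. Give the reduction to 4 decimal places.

Before: below the line — 19×200, 4×500, 29×1200; squared poverty gap index (FGT₂) = 0.233575.
After the 500 transfer: below the line — 19×700, 4×1000, 29×1700; squared poverty gap index (FGT₂) = 0.091670.
Reduction = 0.233575 − 0.091670 = 0.1419.

0.1419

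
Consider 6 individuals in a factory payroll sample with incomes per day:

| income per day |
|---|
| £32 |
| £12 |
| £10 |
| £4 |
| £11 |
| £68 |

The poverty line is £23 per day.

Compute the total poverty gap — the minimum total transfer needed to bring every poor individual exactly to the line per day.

Below z: £4, £10, £11, £12 (q = 4 of N = 6).
Individual gaps: 23−4 = 19; 23−10 = 13; 23−11 = 12; 23−12 = 11.
Aggregate gap = £55.

£55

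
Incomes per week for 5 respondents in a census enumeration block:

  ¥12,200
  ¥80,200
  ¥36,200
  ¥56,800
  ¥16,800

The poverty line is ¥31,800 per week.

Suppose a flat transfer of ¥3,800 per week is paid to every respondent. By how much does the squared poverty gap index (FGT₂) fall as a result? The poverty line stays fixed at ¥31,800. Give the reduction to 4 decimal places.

Before: below the line — ¥12,200, ¥16,800; squared poverty gap index (FGT₂) = 0.120478.
After the ¥3,800 transfer: below the line — ¥16,000, ¥20,600; squared poverty gap index (FGT₂) = 0.074182.
Reduction = 0.120478 − 0.074182 = 0.0463.

0.0463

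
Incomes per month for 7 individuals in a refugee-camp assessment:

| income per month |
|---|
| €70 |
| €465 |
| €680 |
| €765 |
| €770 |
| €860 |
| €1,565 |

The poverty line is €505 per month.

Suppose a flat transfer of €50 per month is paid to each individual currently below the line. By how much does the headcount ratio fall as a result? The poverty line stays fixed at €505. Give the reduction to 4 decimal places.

0.1429

Before: below the line — €70, €465; headcount ratio = 0.285714.
After the €50 transfer: below the line — €120; headcount ratio = 0.142857.
Reduction = 0.285714 − 0.142857 = 0.1429.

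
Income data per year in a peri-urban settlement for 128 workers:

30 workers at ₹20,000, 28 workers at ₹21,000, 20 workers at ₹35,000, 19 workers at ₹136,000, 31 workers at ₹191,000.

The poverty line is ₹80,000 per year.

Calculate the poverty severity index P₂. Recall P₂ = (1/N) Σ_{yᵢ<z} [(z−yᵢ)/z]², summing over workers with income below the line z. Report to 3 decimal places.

0.300

Incomes under z: 30×₹20,000, 28×₹21,000, 20×₹35,000 (q = 78 of N = 128).
Normalized shortfalls: (80000−20000)/80000 = 0.7500 (×30); (80000−21000)/80000 = 0.7375 (×28); (80000−35000)/80000 = 0.5625 (×20).
Squared: 0.5625 (×30); 0.5439 (×28); 0.3164 (×20).
Sum = 38.432500; P₂ = 38.432500 / 128 = 0.300.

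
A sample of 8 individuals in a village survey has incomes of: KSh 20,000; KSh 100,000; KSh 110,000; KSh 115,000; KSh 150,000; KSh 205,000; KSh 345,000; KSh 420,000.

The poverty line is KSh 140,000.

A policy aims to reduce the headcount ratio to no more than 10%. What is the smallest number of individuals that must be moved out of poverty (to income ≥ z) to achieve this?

4 of the 8 individuals are poor, so H = 4/8 = 0.500.
A headcount ratio of at most 10% allows at most ⌊0.10 × 8⌋ = 0 poor individuals.
So at least 4 − 0 = 4 must be lifted.

4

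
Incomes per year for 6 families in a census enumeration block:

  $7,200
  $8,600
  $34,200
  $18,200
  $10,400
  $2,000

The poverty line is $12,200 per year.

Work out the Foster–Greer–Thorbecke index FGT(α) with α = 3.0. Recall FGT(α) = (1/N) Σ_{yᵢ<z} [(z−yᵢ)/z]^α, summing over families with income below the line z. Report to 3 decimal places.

0.114

Poor units: $2,000, $7,200, $8,600, $10,400 (q = 4 of N = 6).
Relative gaps: (12200−2000)/12200 = 0.8361; (12200−7200)/12200 = 0.4098; (12200−8600)/12200 = 0.2951; (12200−10400)/12200 = 0.1475.
Raised to α = 3.0: 0.58441; 0.06884; 0.02569; 0.00321.
Sum = 0.682158; FGT(3.0) = 0.682158 / 6 = 0.114.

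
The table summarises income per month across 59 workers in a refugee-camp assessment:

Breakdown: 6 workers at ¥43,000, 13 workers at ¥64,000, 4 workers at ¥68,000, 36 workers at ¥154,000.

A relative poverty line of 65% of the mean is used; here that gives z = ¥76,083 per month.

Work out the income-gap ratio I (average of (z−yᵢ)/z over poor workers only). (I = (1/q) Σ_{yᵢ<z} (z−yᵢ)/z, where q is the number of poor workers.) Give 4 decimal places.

Below z: 6×¥43,000, 13×¥64,000, 4×¥68,000 (q = 23 of N = 59).
Relative gaps: 0.4348 (×6), 0.1588 (×13), 0.1062 (×4); sum = 5.098498.
I averages over the q = 23 poor units only: 5.098498 / 23 = 0.2217.

0.2217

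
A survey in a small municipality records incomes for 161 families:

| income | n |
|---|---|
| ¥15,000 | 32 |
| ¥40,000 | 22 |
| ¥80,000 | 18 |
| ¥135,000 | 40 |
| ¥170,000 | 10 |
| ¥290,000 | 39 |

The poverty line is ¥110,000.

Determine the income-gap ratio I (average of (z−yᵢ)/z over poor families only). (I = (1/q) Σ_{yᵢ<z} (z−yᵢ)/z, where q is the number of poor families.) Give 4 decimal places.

0.6465

Below the line: 32×¥15,000, 22×¥40,000, 18×¥80,000 (q = 72 of N = 161).
Shortfall ratios (z−y)/z: 0.8636 (×32), 0.6364 (×22), 0.2727 (×18); sum = 46.545455.
I averages over the q = 72 poor units only: 46.545455 / 72 = 0.6465.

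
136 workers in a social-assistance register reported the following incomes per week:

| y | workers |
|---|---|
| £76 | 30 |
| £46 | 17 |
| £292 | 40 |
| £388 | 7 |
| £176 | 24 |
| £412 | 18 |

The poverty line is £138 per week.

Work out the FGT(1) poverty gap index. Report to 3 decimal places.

Poor units: 17×£46, 30×£76 (q = 47 of N = 136).
Shortfall ratios: (138−46)/138 = 0.6667 (×17); (138−76)/138 = 0.4493 (×30).
Sum of shortfalls = 24.811594; P₁ averages over all N: 24.811594 / 136 = 0.182.

0.182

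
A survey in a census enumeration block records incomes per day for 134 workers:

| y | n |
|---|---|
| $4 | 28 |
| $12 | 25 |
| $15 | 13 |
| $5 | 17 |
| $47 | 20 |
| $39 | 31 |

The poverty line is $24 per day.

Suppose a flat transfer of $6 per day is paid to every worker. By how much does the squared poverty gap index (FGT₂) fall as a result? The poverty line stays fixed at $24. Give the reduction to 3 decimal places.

0.163

Before: below the line — 28×$4, 17×$5, 25×$12, 13×$15; squared poverty gap index (FGT₂) = 0.28490.
After the $6 transfer: below the line — 28×$10, 17×$11, 25×$18, 13×$21; squared poverty gap index (FGT₂) = 0.12150.
Reduction = 0.28490 − 0.12150 = 0.163.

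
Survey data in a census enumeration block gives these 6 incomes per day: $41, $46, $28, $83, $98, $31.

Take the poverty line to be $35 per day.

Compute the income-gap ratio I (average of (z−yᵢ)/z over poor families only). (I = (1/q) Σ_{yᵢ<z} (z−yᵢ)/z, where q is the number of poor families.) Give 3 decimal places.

0.157

Below z: $28, $31 (q = 2 of N = 6).
Shortfall ratios (z−y)/z: 0.2000, 0.1143; sum = 0.314286.
The income-gap ratio divides by q (the poor only): 0.314286 / 2 = 0.157.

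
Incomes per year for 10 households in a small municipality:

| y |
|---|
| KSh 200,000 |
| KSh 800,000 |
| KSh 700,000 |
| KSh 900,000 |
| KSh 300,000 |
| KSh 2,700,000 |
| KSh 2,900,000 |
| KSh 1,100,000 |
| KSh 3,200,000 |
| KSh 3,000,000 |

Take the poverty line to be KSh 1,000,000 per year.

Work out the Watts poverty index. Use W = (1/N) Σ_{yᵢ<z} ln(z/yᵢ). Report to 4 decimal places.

Incomes under z: KSh 200,000, KSh 300,000, KSh 700,000, KSh 800,000, KSh 900,000 (q = 5 of N = 10).
Log gaps: ln(1000000/200000) = 1.6094; ln(1000000/300000) = 1.2040; ln(1000000/700000) = 0.3567; ln(1000000/800000) = 0.2231; ln(1000000/900000) = 0.1054.
W = 3.498590 / 10 = 0.3499.

0.3499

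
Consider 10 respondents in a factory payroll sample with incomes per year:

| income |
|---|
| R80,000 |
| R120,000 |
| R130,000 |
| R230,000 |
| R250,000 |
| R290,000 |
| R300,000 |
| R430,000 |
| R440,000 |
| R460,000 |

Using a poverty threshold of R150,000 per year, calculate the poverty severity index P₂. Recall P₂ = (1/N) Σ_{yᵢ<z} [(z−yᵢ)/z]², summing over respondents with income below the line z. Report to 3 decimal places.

Below the line: R80,000, R120,000, R130,000 (q = 3 of N = 10).
Relative gaps: (150000−80000)/150000 = 0.4667; (150000−120000)/150000 = 0.2000; (150000−130000)/150000 = 0.1333.
Squared: 0.2178; 0.0400; 0.0178.
Sum = 0.275556; P₂ = 0.275556 / 10 = 0.028.

0.028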